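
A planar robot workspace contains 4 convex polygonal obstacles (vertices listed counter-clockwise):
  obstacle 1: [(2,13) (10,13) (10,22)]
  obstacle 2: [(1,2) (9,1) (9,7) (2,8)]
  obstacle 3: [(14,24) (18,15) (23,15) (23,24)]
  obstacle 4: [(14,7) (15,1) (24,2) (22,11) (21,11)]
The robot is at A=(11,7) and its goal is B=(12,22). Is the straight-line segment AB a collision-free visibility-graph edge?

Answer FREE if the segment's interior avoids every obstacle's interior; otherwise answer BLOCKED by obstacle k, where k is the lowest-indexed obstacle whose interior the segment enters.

FREE

Obstacle 1 [(2,13) (10,13) (10,22)]:
  edge (2,13)–(10,13): clear
  edge (10,13)–(10,22): clear
  edge (10,22)–(2,13): clear
  midpoint (23/2,29/2) outside
  → clear
Obstacle 2 [(1,2) (9,1) (9,7) (2,8)]:
  edge (1,2)–(9,1): clear
  edge (9,1)–(9,7): clear
  edge (9,7)–(2,8): clear
  edge (2,8)–(1,2): clear
  midpoint (23/2,29/2) outside
  → clear
Obstacle 3 [(14,24) (18,15) (23,15) (23,24)]:
  edge (14,24)–(18,15): clear
  edge (18,15)–(23,15): clear
  edge (23,15)–(23,24): clear
  edge (23,24)–(14,24): clear
  midpoint (23/2,29/2) outside
  → clear
Obstacle 4 [(14,7) (15,1) (24,2) (22,11) (21,11)]:
  edge (14,7)–(15,1): clear
  edge (15,1)–(24,2): clear
  edge (24,2)–(22,11): clear
  edge (22,11)–(21,11): clear
  edge (21,11)–(14,7): clear
  midpoint (23/2,29/2) outside
  → clear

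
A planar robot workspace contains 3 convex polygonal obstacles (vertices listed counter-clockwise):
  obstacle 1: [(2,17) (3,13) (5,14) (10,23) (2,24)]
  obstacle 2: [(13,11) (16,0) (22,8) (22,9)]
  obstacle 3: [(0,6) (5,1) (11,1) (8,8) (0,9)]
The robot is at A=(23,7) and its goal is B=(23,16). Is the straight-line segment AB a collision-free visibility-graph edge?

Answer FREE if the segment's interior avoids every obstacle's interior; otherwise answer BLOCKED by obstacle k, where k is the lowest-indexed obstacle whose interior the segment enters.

Obstacle 1 [(2,17) (3,13) (5,14) (10,23) (2,24)]:
  edge (2,17)–(3,13): clear
  edge (3,13)–(5,14): clear
  edge (5,14)–(10,23): clear
  edge (10,23)–(2,24): clear
  edge (2,24)–(2,17): clear
  midpoint (23,23/2) outside
  → clear
Obstacle 2 [(13,11) (16,0) (22,8) (22,9)]:
  edge (13,11)–(16,0): clear
  edge (16,0)–(22,8): clear
  edge (22,8)–(22,9): clear
  edge (22,9)–(13,11): clear
  midpoint (23,23/2) outside
  → clear
Obstacle 3 [(0,6) (5,1) (11,1) (8,8) (0,9)]:
  edge (0,6)–(5,1): clear
  edge (5,1)–(11,1): clear
  edge (11,1)–(8,8): clear
  edge (8,8)–(0,9): clear
  edge (0,9)–(0,6): clear
  midpoint (23,23/2) outside
  → clear

FREE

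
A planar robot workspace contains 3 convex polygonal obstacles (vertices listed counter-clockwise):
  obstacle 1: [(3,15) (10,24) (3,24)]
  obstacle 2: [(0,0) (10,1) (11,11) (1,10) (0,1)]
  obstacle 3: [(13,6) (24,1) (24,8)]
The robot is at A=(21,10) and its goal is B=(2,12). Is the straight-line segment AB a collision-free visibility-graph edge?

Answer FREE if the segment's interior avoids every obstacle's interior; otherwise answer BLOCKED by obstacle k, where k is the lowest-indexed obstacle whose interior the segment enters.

FREE

Obstacle 1 [(3,15) (10,24) (3,24)]:
  edge (3,15)–(10,24): clear
  edge (10,24)–(3,24): clear
  edge (3,24)–(3,15): clear
  midpoint (23/2,11) outside
  → clear
Obstacle 2 [(0,0) (10,1) (11,11) (1,10) (0,1)]:
  edge (0,0)–(10,1): clear
  edge (10,1)–(11,11): clear
  edge (11,11)–(1,10): clear
  edge (1,10)–(0,1): clear
  edge (0,1)–(0,0): clear
  midpoint (23/2,11) outside
  → clear
Obstacle 3 [(13,6) (24,1) (24,8)]:
  edge (13,6)–(24,1): clear
  edge (24,1)–(24,8): clear
  edge (24,8)–(13,6): clear
  midpoint (23/2,11) outside
  → clear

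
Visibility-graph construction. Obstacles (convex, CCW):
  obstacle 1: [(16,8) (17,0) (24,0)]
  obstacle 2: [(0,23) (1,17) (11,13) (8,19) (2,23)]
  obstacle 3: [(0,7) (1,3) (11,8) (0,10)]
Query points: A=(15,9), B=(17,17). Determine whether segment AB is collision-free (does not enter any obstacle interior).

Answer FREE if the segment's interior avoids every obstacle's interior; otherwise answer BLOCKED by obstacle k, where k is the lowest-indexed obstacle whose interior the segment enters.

Obstacle 1 [(16,8) (17,0) (24,0)]:
  edge (16,8)–(17,0): clear
  edge (17,0)–(24,0): clear
  edge (24,0)–(16,8): clear
  midpoint (16,13) outside
  → clear
Obstacle 2 [(0,23) (1,17) (11,13) (8,19) (2,23)]:
  edge (0,23)–(1,17): clear
  edge (1,17)–(11,13): clear
  edge (11,13)–(8,19): clear
  edge (8,19)–(2,23): clear
  edge (2,23)–(0,23): clear
  midpoint (16,13) outside
  → clear
Obstacle 3 [(0,7) (1,3) (11,8) (0,10)]:
  edge (0,7)–(1,3): clear
  edge (1,3)–(11,8): clear
  edge (11,8)–(0,10): clear
  edge (0,10)–(0,7): clear
  midpoint (16,13) outside
  → clear

FREE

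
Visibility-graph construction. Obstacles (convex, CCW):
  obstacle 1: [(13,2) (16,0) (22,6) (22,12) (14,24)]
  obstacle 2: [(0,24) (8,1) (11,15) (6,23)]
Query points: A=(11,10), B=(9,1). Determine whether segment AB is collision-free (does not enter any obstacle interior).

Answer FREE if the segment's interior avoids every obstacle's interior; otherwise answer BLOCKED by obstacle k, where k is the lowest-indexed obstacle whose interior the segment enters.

Obstacle 1 [(13,2) (16,0) (22,6) (22,12) (14,24)]:
  edge (13,2)–(16,0): clear
  edge (16,0)–(22,6): clear
  edge (22,6)–(22,12): clear
  edge (22,12)–(14,24): clear
  edge (14,24)–(13,2): clear
  midpoint (10,11/2) outside
  → clear
Obstacle 2 [(0,24) (8,1) (11,15) (6,23)]:
  edge (0,24)–(8,1): clear
  edge (8,1)–(11,15): clear
  edge (11,15)–(6,23): clear
  edge (6,23)–(0,24): clear
  midpoint (10,11/2) outside
  → clear

FREE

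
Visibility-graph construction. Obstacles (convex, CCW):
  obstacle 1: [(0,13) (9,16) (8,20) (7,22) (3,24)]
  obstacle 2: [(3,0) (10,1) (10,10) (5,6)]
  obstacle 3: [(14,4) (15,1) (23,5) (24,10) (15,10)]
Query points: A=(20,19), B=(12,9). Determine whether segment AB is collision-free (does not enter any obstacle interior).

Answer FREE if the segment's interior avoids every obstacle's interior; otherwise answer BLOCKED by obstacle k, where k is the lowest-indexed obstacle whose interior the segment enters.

FREE

Obstacle 1 [(0,13) (9,16) (8,20) (7,22) (3,24)]:
  edge (0,13)–(9,16): clear
  edge (9,16)–(8,20): clear
  edge (8,20)–(7,22): clear
  edge (7,22)–(3,24): clear
  edge (3,24)–(0,13): clear
  midpoint (16,14) outside
  → clear
Obstacle 2 [(3,0) (10,1) (10,10) (5,6)]:
  edge (3,0)–(10,1): clear
  edge (10,1)–(10,10): clear
  edge (10,10)–(5,6): clear
  edge (5,6)–(3,0): clear
  midpoint (16,14) outside
  → clear
Obstacle 3 [(14,4) (15,1) (23,5) (24,10) (15,10)]:
  edge (14,4)–(15,1): clear
  edge (15,1)–(23,5): clear
  edge (23,5)–(24,10): clear
  edge (24,10)–(15,10): clear
  edge (15,10)–(14,4): clear
  midpoint (16,14) outside
  → clear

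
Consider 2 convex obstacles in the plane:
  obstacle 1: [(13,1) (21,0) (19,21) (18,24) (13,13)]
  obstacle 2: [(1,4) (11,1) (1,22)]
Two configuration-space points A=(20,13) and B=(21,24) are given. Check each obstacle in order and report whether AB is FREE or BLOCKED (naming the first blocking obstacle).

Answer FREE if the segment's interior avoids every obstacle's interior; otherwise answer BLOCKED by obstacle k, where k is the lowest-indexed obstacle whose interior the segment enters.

Obstacle 1 [(13,1) (21,0) (19,21) (18,24) (13,13)]:
  edge (13,1)–(21,0): clear
  edge (21,0)–(19,21): clear
  edge (19,21)–(18,24): clear
  edge (18,24)–(13,13): clear
  edge (13,13)–(13,1): clear
  midpoint (41/2,37/2) outside
  → clear
Obstacle 2 [(1,4) (11,1) (1,22)]:
  edge (1,4)–(11,1): clear
  edge (11,1)–(1,22): clear
  edge (1,22)–(1,4): clear
  midpoint (41/2,37/2) outside
  → clear

FREE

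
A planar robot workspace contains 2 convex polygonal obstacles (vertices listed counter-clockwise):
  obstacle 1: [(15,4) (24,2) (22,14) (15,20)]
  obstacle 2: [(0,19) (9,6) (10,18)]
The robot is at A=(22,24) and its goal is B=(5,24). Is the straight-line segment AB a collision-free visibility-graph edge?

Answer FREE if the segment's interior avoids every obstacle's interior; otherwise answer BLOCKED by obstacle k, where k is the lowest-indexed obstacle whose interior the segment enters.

Obstacle 1 [(15,4) (24,2) (22,14) (15,20)]:
  edge (15,4)–(24,2): clear
  edge (24,2)–(22,14): clear
  edge (22,14)–(15,20): clear
  edge (15,20)–(15,4): clear
  midpoint (27/2,24) outside
  → clear
Obstacle 2 [(0,19) (9,6) (10,18)]:
  edge (0,19)–(9,6): clear
  edge (9,6)–(10,18): clear
  edge (10,18)–(0,19): clear
  midpoint (27/2,24) outside
  → clear

FREE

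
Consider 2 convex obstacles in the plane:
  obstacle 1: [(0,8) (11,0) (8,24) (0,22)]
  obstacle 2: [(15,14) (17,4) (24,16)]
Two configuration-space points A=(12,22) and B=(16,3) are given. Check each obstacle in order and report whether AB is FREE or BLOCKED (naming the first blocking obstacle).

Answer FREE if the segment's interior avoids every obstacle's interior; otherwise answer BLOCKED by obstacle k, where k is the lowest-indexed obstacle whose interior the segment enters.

Obstacle 1 [(0,8) (11,0) (8,24) (0,22)]:
  edge (0,8)–(11,0): clear
  edge (11,0)–(8,24): clear
  edge (8,24)–(0,22): clear
  edge (0,22)–(0,8): clear
  midpoint (14,25/2) outside
  → clear
Obstacle 2 [(15,14) (17,4) (24,16)]:
  edge (15,14)–(17,4): clear
  edge (17,4)–(24,16): clear
  edge (24,16)–(15,14): clear
  midpoint (14,25/2) outside
  → clear

FREE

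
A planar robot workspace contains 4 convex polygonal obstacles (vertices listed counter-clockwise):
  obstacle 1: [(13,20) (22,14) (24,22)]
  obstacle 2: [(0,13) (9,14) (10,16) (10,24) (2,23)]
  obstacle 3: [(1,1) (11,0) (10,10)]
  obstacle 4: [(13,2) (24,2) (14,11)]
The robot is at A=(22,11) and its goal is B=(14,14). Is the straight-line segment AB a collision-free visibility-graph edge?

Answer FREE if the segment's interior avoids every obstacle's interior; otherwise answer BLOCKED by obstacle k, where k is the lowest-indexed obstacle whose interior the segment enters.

Obstacle 1 [(13,20) (22,14) (24,22)]:
  edge (13,20)–(22,14): clear
  edge (22,14)–(24,22): clear
  edge (24,22)–(13,20): clear
  midpoint (18,25/2) outside
  → clear
Obstacle 2 [(0,13) (9,14) (10,16) (10,24) (2,23)]:
  edge (0,13)–(9,14): clear
  edge (9,14)–(10,16): clear
  edge (10,16)–(10,24): clear
  edge (10,24)–(2,23): clear
  edge (2,23)–(0,13): clear
  midpoint (18,25/2) outside
  → clear
Obstacle 3 [(1,1) (11,0) (10,10)]:
  edge (1,1)–(11,0): clear
  edge (11,0)–(10,10): clear
  edge (10,10)–(1,1): clear
  midpoint (18,25/2) outside
  → clear
Obstacle 4 [(13,2) (24,2) (14,11)]:
  edge (13,2)–(24,2): clear
  edge (24,2)–(14,11): clear
  edge (14,11)–(13,2): clear
  midpoint (18,25/2) outside
  → clear

FREE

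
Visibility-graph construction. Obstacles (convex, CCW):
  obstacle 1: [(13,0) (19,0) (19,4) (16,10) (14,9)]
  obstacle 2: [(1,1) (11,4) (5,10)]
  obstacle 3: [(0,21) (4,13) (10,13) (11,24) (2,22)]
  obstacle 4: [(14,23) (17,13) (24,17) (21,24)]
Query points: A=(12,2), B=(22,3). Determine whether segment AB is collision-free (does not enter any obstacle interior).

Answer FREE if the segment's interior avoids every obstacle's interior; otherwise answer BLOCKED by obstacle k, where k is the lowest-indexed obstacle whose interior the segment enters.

Obstacle 1 [(13,0) (19,0) (19,4) (16,10) (14,9)]:
  edge (13,0)–(19,0): clear
  edge (19,0)–(19,4): crosses AB
  edge (19,4)–(16,10): clear
  edge (16,10)–(14,9): clear
  edge (14,9)–(13,0): crosses AB
  → BLOCKED
Obstacle 2 [(1,1) (11,4) (5,10)]:
  edge (1,1)–(11,4): clear
  edge (11,4)–(5,10): clear
  edge (5,10)–(1,1): clear
  midpoint (17,5/2) outside
  → clear
Obstacle 3 [(0,21) (4,13) (10,13) (11,24) (2,22)]:
  edge (0,21)–(4,13): clear
  edge (4,13)–(10,13): clear
  edge (10,13)–(11,24): clear
  edge (11,24)–(2,22): clear
  edge (2,22)–(0,21): clear
  midpoint (17,5/2) outside
  → clear
Obstacle 4 [(14,23) (17,13) (24,17) (21,24)]:
  edge (14,23)–(17,13): clear
  edge (17,13)–(24,17): clear
  edge (24,17)–(21,24): clear
  edge (21,24)–(14,23): clear
  midpoint (17,5/2) outside
  → clear

BLOCKED by obstacle 1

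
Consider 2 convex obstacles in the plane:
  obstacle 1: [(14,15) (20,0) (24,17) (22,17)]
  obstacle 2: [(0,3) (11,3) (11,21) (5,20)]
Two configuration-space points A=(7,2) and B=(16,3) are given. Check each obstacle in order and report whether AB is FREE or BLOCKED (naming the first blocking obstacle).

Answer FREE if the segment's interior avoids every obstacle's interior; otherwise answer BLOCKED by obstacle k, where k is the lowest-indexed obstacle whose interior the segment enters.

Obstacle 1 [(14,15) (20,0) (24,17) (22,17)]:
  edge (14,15)–(20,0): clear
  edge (20,0)–(24,17): clear
  edge (24,17)–(22,17): clear
  edge (22,17)–(14,15): clear
  midpoint (23/2,5/2) outside
  → clear
Obstacle 2 [(0,3) (11,3) (11,21) (5,20)]:
  edge (0,3)–(11,3): clear
  edge (11,3)–(11,21): clear
  edge (11,21)–(5,20): clear
  edge (5,20)–(0,3): clear
  midpoint (23/2,5/2) outside
  → clear

FREE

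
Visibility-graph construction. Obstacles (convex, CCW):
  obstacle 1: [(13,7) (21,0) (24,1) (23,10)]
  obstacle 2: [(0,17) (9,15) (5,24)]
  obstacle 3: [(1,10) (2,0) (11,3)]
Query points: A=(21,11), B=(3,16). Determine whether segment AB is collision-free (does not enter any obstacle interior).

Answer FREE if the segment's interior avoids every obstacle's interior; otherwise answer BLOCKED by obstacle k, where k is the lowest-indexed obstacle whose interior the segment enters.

FREE

Obstacle 1 [(13,7) (21,0) (24,1) (23,10)]:
  edge (13,7)–(21,0): clear
  edge (21,0)–(24,1): clear
  edge (24,1)–(23,10): clear
  edge (23,10)–(13,7): clear
  midpoint (12,27/2) outside
  → clear
Obstacle 2 [(0,17) (9,15) (5,24)]:
  edge (0,17)–(9,15): clear
  edge (9,15)–(5,24): clear
  edge (5,24)–(0,17): clear
  midpoint (12,27/2) outside
  → clear
Obstacle 3 [(1,10) (2,0) (11,3)]:
  edge (1,10)–(2,0): clear
  edge (2,0)–(11,3): clear
  edge (11,3)–(1,10): clear
  midpoint (12,27/2) outside
  → clear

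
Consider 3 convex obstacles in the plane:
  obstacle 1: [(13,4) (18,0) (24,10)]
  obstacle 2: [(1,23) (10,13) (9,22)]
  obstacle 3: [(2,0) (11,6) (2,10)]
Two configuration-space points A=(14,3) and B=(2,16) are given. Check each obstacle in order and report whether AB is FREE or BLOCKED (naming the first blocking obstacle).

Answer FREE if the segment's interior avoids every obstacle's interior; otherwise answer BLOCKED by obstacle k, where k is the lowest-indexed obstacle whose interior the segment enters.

BLOCKED by obstacle 1

Obstacle 1 [(13,4) (18,0) (24,10)]:
  edge (13,4)–(18,0): crosses AB
  edge (18,0)–(24,10): clear
  edge (24,10)–(13,4): crosses AB
  → BLOCKED
Obstacle 2 [(1,23) (10,13) (9,22)]:
  edge (1,23)–(10,13): clear
  edge (10,13)–(9,22): clear
  edge (9,22)–(1,23): clear
  midpoint (8,19/2) outside
  → clear
Obstacle 3 [(2,0) (11,6) (2,10)]:
  edge (2,0)–(11,6): clear
  edge (11,6)–(2,10): clear
  edge (2,10)–(2,0): clear
  midpoint (8,19/2) outside
  → clear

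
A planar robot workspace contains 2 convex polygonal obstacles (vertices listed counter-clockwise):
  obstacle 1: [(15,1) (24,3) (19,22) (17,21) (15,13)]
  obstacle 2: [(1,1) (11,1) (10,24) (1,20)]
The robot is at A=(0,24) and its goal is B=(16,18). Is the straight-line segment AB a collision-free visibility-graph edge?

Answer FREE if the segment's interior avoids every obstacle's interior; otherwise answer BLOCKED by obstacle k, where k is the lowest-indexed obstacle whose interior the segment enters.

BLOCKED by obstacle 2

Obstacle 1 [(15,1) (24,3) (19,22) (17,21) (15,13)]:
  edge (15,1)–(24,3): clear
  edge (24,3)–(19,22): clear
  edge (19,22)–(17,21): clear
  edge (17,21)–(15,13): clear
  edge (15,13)–(15,1): clear
  midpoint (8,21) outside
  → clear
Obstacle 2 [(1,1) (11,1) (10,24) (1,20)]:
  edge (1,1)–(11,1): clear
  edge (11,1)–(10,24): crosses AB
  edge (10,24)–(1,20): crosses AB
  edge (1,20)–(1,1): clear
  → BLOCKED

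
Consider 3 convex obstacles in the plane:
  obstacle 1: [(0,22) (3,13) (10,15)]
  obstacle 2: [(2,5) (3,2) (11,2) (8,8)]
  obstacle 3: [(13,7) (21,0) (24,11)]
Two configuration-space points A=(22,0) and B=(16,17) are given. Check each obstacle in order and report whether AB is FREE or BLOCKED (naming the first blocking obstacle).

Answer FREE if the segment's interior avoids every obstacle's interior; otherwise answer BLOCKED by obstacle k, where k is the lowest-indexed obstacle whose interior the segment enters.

BLOCKED by obstacle 3

Obstacle 1 [(0,22) (3,13) (10,15)]:
  edge (0,22)–(3,13): clear
  edge (3,13)–(10,15): clear
  edge (10,15)–(0,22): clear
  midpoint (19,17/2) outside
  → clear
Obstacle 2 [(2,5) (3,2) (11,2) (8,8)]:
  edge (2,5)–(3,2): clear
  edge (3,2)–(11,2): clear
  edge (11,2)–(8,8): clear
  edge (8,8)–(2,5): clear
  midpoint (19,17/2) outside
  → clear
Obstacle 3 [(13,7) (21,0) (24,11)]:
  edge (13,7)–(21,0): clear
  edge (21,0)–(24,11): crosses AB
  edge (24,11)–(13,7): crosses AB
  → BLOCKED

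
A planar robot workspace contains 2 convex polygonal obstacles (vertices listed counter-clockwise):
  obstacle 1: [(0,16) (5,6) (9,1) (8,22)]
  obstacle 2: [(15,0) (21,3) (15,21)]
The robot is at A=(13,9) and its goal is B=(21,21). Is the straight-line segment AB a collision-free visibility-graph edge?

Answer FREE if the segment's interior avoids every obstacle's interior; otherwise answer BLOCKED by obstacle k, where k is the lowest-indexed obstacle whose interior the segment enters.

Obstacle 1 [(0,16) (5,6) (9,1) (8,22)]:
  edge (0,16)–(5,6): clear
  edge (5,6)–(9,1): clear
  edge (9,1)–(8,22): clear
  edge (8,22)–(0,16): clear
  midpoint (17,15) outside
  → clear
Obstacle 2 [(15,0) (21,3) (15,21)]:
  edge (15,0)–(21,3): clear
  edge (21,3)–(15,21): crosses AB
  edge (15,21)–(15,0): crosses AB
  → BLOCKED

BLOCKED by obstacle 2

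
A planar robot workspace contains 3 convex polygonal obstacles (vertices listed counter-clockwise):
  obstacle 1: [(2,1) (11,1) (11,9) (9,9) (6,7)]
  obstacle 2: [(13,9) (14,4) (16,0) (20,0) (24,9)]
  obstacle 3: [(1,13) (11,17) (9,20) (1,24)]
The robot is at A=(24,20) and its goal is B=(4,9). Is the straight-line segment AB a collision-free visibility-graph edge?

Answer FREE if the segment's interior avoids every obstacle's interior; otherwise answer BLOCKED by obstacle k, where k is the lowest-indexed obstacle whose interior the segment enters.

Obstacle 1 [(2,1) (11,1) (11,9) (9,9) (6,7)]:
  edge (2,1)–(11,1): clear
  edge (11,1)–(11,9): clear
  edge (11,9)–(9,9): clear
  edge (9,9)–(6,7): clear
  edge (6,7)–(2,1): clear
  midpoint (14,29/2) outside
  → clear
Obstacle 2 [(13,9) (14,4) (16,0) (20,0) (24,9)]:
  edge (13,9)–(14,4): clear
  edge (14,4)–(16,0): clear
  edge (16,0)–(20,0): clear
  edge (20,0)–(24,9): clear
  edge (24,9)–(13,9): clear
  midpoint (14,29/2) outside
  → clear
Obstacle 3 [(1,13) (11,17) (9,20) (1,24)]:
  edge (1,13)–(11,17): clear
  edge (11,17)–(9,20): clear
  edge (9,20)–(1,24): clear
  edge (1,24)–(1,13): clear
  midpoint (14,29/2) outside
  → clear

FREE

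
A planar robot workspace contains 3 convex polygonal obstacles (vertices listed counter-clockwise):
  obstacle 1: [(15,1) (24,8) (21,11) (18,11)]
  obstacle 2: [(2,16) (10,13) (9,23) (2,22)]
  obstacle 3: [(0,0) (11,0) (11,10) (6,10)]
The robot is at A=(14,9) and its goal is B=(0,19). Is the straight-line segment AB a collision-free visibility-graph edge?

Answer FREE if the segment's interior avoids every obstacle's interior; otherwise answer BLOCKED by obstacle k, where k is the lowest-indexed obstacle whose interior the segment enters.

BLOCKED by obstacle 2

Obstacle 1 [(15,1) (24,8) (21,11) (18,11)]:
  edge (15,1)–(24,8): clear
  edge (24,8)–(21,11): clear
  edge (21,11)–(18,11): clear
  edge (18,11)–(15,1): clear
  midpoint (7,14) outside
  → clear
Obstacle 2 [(2,16) (10,13) (9,23) (2,22)]:
  edge (2,16)–(10,13): crosses AB
  edge (10,13)–(9,23): clear
  edge (9,23)–(2,22): clear
  edge (2,22)–(2,16): crosses AB
  → BLOCKED
Obstacle 3 [(0,0) (11,0) (11,10) (6,10)]:
  edge (0,0)–(11,0): clear
  edge (11,0)–(11,10): clear
  edge (11,10)–(6,10): clear
  edge (6,10)–(0,0): clear
  midpoint (7,14) outside
  → clear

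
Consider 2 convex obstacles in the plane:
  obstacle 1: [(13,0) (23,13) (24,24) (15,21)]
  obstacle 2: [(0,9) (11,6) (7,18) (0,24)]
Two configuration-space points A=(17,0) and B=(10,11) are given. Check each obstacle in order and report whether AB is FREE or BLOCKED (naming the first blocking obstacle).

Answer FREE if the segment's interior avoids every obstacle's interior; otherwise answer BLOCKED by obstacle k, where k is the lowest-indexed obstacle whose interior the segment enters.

Obstacle 1 [(13,0) (23,13) (24,24) (15,21)]:
  edge (13,0)–(23,13): crosses AB
  edge (23,13)–(24,24): clear
  edge (24,24)–(15,21): clear
  edge (15,21)–(13,0): crosses AB
  → BLOCKED
Obstacle 2 [(0,9) (11,6) (7,18) (0,24)]:
  edge (0,9)–(11,6): clear
  edge (11,6)–(7,18): clear
  edge (7,18)–(0,24): clear
  edge (0,24)–(0,9): clear
  midpoint (27/2,11/2) outside
  → clear

BLOCKED by obstacle 1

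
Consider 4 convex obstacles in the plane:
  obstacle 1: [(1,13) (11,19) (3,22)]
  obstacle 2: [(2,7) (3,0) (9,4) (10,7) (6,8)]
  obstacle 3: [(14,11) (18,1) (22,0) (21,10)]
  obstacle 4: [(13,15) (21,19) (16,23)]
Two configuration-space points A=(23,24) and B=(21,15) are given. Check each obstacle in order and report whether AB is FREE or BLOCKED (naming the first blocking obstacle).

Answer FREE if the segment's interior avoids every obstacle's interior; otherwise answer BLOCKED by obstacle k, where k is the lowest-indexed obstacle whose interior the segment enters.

FREE

Obstacle 1 [(1,13) (11,19) (3,22)]:
  edge (1,13)–(11,19): clear
  edge (11,19)–(3,22): clear
  edge (3,22)–(1,13): clear
  midpoint (22,39/2) outside
  → clear
Obstacle 2 [(2,7) (3,0) (9,4) (10,7) (6,8)]:
  edge (2,7)–(3,0): clear
  edge (3,0)–(9,4): clear
  edge (9,4)–(10,7): clear
  edge (10,7)–(6,8): clear
  edge (6,8)–(2,7): clear
  midpoint (22,39/2) outside
  → clear
Obstacle 3 [(14,11) (18,1) (22,0) (21,10)]:
  edge (14,11)–(18,1): clear
  edge (18,1)–(22,0): clear
  edge (22,0)–(21,10): clear
  edge (21,10)–(14,11): clear
  midpoint (22,39/2) outside
  → clear
Obstacle 4 [(13,15) (21,19) (16,23)]:
  edge (13,15)–(21,19): clear
  edge (21,19)–(16,23): clear
  edge (16,23)–(13,15): clear
  midpoint (22,39/2) outside
  → clear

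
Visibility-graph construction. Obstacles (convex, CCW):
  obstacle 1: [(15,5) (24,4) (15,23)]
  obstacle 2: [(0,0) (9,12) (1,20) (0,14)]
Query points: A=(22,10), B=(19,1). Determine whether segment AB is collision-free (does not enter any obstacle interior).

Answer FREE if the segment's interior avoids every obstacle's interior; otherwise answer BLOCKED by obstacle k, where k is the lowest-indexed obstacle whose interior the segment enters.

Obstacle 1 [(15,5) (24,4) (15,23)]:
  edge (15,5)–(24,4): crosses AB
  edge (24,4)–(15,23): crosses AB
  edge (15,23)–(15,5): clear
  → BLOCKED
Obstacle 2 [(0,0) (9,12) (1,20) (0,14)]:
  edge (0,0)–(9,12): clear
  edge (9,12)–(1,20): clear
  edge (1,20)–(0,14): clear
  edge (0,14)–(0,0): clear
  midpoint (41/2,11/2) outside
  → clear

BLOCKED by obstacle 1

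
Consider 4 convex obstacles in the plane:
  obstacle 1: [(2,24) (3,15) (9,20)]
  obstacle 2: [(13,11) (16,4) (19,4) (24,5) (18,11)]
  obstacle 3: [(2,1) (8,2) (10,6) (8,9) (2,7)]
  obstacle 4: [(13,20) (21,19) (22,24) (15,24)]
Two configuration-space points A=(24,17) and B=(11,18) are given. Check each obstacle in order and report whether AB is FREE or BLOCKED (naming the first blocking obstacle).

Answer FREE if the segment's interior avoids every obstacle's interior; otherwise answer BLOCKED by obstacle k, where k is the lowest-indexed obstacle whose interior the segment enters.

FREE

Obstacle 1 [(2,24) (3,15) (9,20)]:
  edge (2,24)–(3,15): clear
  edge (3,15)–(9,20): clear
  edge (9,20)–(2,24): clear
  midpoint (35/2,35/2) outside
  → clear
Obstacle 2 [(13,11) (16,4) (19,4) (24,5) (18,11)]:
  edge (13,11)–(16,4): clear
  edge (16,4)–(19,4): clear
  edge (19,4)–(24,5): clear
  edge (24,5)–(18,11): clear
  edge (18,11)–(13,11): clear
  midpoint (35/2,35/2) outside
  → clear
Obstacle 3 [(2,1) (8,2) (10,6) (8,9) (2,7)]:
  edge (2,1)–(8,2): clear
  edge (8,2)–(10,6): clear
  edge (10,6)–(8,9): clear
  edge (8,9)–(2,7): clear
  edge (2,7)–(2,1): clear
  midpoint (35/2,35/2) outside
  → clear
Obstacle 4 [(13,20) (21,19) (22,24) (15,24)]:
  edge (13,20)–(21,19): clear
  edge (21,19)–(22,24): clear
  edge (22,24)–(15,24): clear
  edge (15,24)–(13,20): clear
  midpoint (35/2,35/2) outside
  → clear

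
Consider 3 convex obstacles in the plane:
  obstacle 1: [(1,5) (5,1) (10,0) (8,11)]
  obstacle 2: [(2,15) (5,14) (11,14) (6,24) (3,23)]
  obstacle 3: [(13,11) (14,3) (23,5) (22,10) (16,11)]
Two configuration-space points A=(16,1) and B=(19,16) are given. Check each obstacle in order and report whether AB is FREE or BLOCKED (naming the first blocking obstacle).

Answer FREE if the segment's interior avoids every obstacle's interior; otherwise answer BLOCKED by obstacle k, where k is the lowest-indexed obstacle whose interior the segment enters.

Obstacle 1 [(1,5) (5,1) (10,0) (8,11)]:
  edge (1,5)–(5,1): clear
  edge (5,1)–(10,0): clear
  edge (10,0)–(8,11): clear
  edge (8,11)–(1,5): clear
  midpoint (35/2,17/2) outside
  → clear
Obstacle 2 [(2,15) (5,14) (11,14) (6,24) (3,23)]:
  edge (2,15)–(5,14): clear
  edge (5,14)–(11,14): clear
  edge (11,14)–(6,24): clear
  edge (6,24)–(3,23): clear
  edge (3,23)–(2,15): clear
  midpoint (35/2,17/2) outside
  → clear
Obstacle 3 [(13,11) (14,3) (23,5) (22,10) (16,11)]:
  edge (13,11)–(14,3): clear
  edge (14,3)–(23,5): crosses AB
  edge (23,5)–(22,10): clear
  edge (22,10)–(16,11): crosses AB
  edge (16,11)–(13,11): clear
  → BLOCKED

BLOCKED by obstacle 3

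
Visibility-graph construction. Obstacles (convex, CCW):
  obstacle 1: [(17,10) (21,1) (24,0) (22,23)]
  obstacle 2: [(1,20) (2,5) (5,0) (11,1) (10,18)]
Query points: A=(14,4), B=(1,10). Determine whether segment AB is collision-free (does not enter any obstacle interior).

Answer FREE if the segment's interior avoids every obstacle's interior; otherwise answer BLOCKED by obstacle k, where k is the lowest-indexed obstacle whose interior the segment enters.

Obstacle 1 [(17,10) (21,1) (24,0) (22,23)]:
  edge (17,10)–(21,1): clear
  edge (21,1)–(24,0): clear
  edge (24,0)–(22,23): clear
  edge (22,23)–(17,10): clear
  midpoint (15/2,7) outside
  → clear
Obstacle 2 [(1,20) (2,5) (5,0) (11,1) (10,18)]:
  edge (1,20)–(2,5): crosses AB
  edge (2,5)–(5,0): clear
  edge (5,0)–(11,1): clear
  edge (11,1)–(10,18): crosses AB
  edge (10,18)–(1,20): clear
  → BLOCKED

BLOCKED by obstacle 2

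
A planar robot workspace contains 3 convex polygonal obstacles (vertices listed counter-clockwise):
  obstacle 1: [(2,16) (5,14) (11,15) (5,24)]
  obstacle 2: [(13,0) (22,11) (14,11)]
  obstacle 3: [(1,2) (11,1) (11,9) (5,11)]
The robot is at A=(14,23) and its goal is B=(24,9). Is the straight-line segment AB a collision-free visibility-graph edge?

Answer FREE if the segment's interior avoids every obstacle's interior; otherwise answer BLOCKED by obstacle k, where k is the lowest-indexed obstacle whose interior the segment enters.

Obstacle 1 [(2,16) (5,14) (11,15) (5,24)]:
  edge (2,16)–(5,14): clear
  edge (5,14)–(11,15): clear
  edge (11,15)–(5,24): clear
  edge (5,24)–(2,16): clear
  midpoint (19,16) outside
  → clear
Obstacle 2 [(13,0) (22,11) (14,11)]:
  edge (13,0)–(22,11): clear
  edge (22,11)–(14,11): clear
  edge (14,11)–(13,0): clear
  midpoint (19,16) outside
  → clear
Obstacle 3 [(1,2) (11,1) (11,9) (5,11)]:
  edge (1,2)–(11,1): clear
  edge (11,1)–(11,9): clear
  edge (11,9)–(5,11): clear
  edge (5,11)–(1,2): clear
  midpoint (19,16) outside
  → clear

FREE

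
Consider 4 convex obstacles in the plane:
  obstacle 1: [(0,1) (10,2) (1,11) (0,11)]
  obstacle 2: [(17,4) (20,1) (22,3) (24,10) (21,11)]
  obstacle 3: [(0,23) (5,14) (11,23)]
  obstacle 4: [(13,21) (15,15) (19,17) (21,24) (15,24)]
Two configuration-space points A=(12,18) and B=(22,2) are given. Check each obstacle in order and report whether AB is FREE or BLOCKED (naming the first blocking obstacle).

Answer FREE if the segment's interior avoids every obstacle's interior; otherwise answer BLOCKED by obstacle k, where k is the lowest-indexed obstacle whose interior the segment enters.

BLOCKED by obstacle 2

Obstacle 1 [(0,1) (10,2) (1,11) (0,11)]:
  edge (0,1)–(10,2): clear
  edge (10,2)–(1,11): clear
  edge (1,11)–(0,11): clear
  edge (0,11)–(0,1): clear
  midpoint (17,10) outside
  → clear
Obstacle 2 [(17,4) (20,1) (22,3) (24,10) (21,11)]:
  edge (17,4)–(20,1): clear
  edge (20,1)–(22,3): crosses AB
  edge (22,3)–(24,10): clear
  edge (24,10)–(21,11): clear
  edge (21,11)–(17,4): crosses AB
  → BLOCKED
Obstacle 3 [(0,23) (5,14) (11,23)]:
  edge (0,23)–(5,14): clear
  edge (5,14)–(11,23): clear
  edge (11,23)–(0,23): clear
  midpoint (17,10) outside
  → clear
Obstacle 4 [(13,21) (15,15) (19,17) (21,24) (15,24)]:
  edge (13,21)–(15,15): clear
  edge (15,15)–(19,17): clear
  edge (19,17)–(21,24): clear
  edge (21,24)–(15,24): clear
  edge (15,24)–(13,21): clear
  midpoint (17,10) outside
  → clear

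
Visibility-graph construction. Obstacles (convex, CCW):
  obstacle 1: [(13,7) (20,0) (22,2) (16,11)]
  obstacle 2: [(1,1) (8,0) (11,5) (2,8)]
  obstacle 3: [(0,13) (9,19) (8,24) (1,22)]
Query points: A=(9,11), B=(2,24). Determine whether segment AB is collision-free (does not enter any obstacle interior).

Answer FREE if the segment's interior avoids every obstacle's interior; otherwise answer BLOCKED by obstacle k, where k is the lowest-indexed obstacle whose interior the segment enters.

Obstacle 1 [(13,7) (20,0) (22,2) (16,11)]:
  edge (13,7)–(20,0): clear
  edge (20,0)–(22,2): clear
  edge (22,2)–(16,11): clear
  edge (16,11)–(13,7): clear
  midpoint (11/2,35/2) outside
  → clear
Obstacle 2 [(1,1) (8,0) (11,5) (2,8)]:
  edge (1,1)–(8,0): clear
  edge (8,0)–(11,5): clear
  edge (11,5)–(2,8): clear
  edge (2,8)–(1,1): clear
  midpoint (11/2,35/2) outside
  → clear
Obstacle 3 [(0,13) (9,19) (8,24) (1,22)]:
  edge (0,13)–(9,19): crosses AB
  edge (9,19)–(8,24): clear
  edge (8,24)–(1,22): crosses AB
  edge (1,22)–(0,13): clear
  → BLOCKED

BLOCKED by obstacle 3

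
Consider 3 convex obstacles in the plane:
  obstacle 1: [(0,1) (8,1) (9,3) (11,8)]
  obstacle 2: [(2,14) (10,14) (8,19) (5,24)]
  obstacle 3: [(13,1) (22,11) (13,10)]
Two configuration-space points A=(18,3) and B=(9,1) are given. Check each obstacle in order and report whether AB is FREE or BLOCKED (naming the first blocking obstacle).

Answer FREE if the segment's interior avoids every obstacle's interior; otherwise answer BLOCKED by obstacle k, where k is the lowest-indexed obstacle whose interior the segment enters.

BLOCKED by obstacle 3

Obstacle 1 [(0,1) (8,1) (9,3) (11,8)]:
  edge (0,1)–(8,1): clear
  edge (8,1)–(9,3): clear
  edge (9,3)–(11,8): clear
  edge (11,8)–(0,1): clear
  midpoint (27/2,2) outside
  → clear
Obstacle 2 [(2,14) (10,14) (8,19) (5,24)]:
  edge (2,14)–(10,14): clear
  edge (10,14)–(8,19): clear
  edge (8,19)–(5,24): clear
  edge (5,24)–(2,14): clear
  midpoint (27/2,2) outside
  → clear
Obstacle 3 [(13,1) (22,11) (13,10)]:
  edge (13,1)–(22,11): crosses AB
  edge (22,11)–(13,10): clear
  edge (13,10)–(13,1): crosses AB
  → BLOCKED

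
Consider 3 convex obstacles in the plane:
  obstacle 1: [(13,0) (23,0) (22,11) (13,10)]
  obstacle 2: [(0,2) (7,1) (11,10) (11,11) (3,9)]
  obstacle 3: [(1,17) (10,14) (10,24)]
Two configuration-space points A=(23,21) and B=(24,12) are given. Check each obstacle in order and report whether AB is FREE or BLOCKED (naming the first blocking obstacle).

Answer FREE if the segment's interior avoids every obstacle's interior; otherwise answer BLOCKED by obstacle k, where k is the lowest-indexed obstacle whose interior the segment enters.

FREE

Obstacle 1 [(13,0) (23,0) (22,11) (13,10)]:
  edge (13,0)–(23,0): clear
  edge (23,0)–(22,11): clear
  edge (22,11)–(13,10): clear
  edge (13,10)–(13,0): clear
  midpoint (47/2,33/2) outside
  → clear
Obstacle 2 [(0,2) (7,1) (11,10) (11,11) (3,9)]:
  edge (0,2)–(7,1): clear
  edge (7,1)–(11,10): clear
  edge (11,10)–(11,11): clear
  edge (11,11)–(3,9): clear
  edge (3,9)–(0,2): clear
  midpoint (47/2,33/2) outside
  → clear
Obstacle 3 [(1,17) (10,14) (10,24)]:
  edge (1,17)–(10,14): clear
  edge (10,14)–(10,24): clear
  edge (10,24)–(1,17): clear
  midpoint (47/2,33/2) outside
  → clear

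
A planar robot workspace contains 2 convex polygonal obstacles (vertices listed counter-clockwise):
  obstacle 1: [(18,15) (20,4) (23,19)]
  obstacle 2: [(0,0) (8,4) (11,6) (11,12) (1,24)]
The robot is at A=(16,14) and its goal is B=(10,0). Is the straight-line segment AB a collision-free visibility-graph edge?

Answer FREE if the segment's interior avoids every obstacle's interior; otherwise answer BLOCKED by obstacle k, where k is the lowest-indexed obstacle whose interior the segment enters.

Obstacle 1 [(18,15) (20,4) (23,19)]:
  edge (18,15)–(20,4): clear
  edge (20,4)–(23,19): clear
  edge (23,19)–(18,15): clear
  midpoint (13,7) outside
  → clear
Obstacle 2 [(0,0) (8,4) (11,6) (11,12) (1,24)]:
  edge (0,0)–(8,4): clear
  edge (8,4)–(11,6): clear
  edge (11,6)–(11,12): clear
  edge (11,12)–(1,24): clear
  edge (1,24)–(0,0): clear
  midpoint (13,7) outside
  → clear

FREE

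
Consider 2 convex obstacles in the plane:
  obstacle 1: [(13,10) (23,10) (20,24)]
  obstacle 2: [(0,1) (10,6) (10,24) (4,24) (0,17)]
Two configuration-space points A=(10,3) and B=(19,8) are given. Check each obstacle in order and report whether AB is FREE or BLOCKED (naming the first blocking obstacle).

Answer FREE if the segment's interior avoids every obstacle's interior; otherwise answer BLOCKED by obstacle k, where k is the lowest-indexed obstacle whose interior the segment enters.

FREE

Obstacle 1 [(13,10) (23,10) (20,24)]:
  edge (13,10)–(23,10): clear
  edge (23,10)–(20,24): clear
  edge (20,24)–(13,10): clear
  midpoint (29/2,11/2) outside
  → clear
Obstacle 2 [(0,1) (10,6) (10,24) (4,24) (0,17)]:
  edge (0,1)–(10,6): clear
  edge (10,6)–(10,24): clear
  edge (10,24)–(4,24): clear
  edge (4,24)–(0,17): clear
  edge (0,17)–(0,1): clear
  midpoint (29/2,11/2) outside
  → clear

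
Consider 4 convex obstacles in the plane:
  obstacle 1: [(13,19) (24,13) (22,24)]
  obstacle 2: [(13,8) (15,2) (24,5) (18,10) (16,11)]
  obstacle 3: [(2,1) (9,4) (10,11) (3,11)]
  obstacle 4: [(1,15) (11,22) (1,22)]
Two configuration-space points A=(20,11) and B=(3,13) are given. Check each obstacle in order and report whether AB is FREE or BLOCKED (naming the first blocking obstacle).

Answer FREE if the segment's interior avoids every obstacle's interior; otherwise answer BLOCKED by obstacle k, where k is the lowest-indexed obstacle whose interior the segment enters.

Obstacle 1 [(13,19) (24,13) (22,24)]:
  edge (13,19)–(24,13): clear
  edge (24,13)–(22,24): clear
  edge (22,24)–(13,19): clear
  midpoint (23/2,12) outside
  → clear
Obstacle 2 [(13,8) (15,2) (24,5) (18,10) (16,11)]:
  edge (13,8)–(15,2): clear
  edge (15,2)–(24,5): clear
  edge (24,5)–(18,10): clear
  edge (18,10)–(16,11): clear
  edge (16,11)–(13,8): clear
  midpoint (23/2,12) outside
  → clear
Obstacle 3 [(2,1) (9,4) (10,11) (3,11)]:
  edge (2,1)–(9,4): clear
  edge (9,4)–(10,11): clear
  edge (10,11)–(3,11): clear
  edge (3,11)–(2,1): clear
  midpoint (23/2,12) outside
  → clear
Obstacle 4 [(1,15) (11,22) (1,22)]:
  edge (1,15)–(11,22): clear
  edge (11,22)–(1,22): clear
  edge (1,22)–(1,15): clear
  midpoint (23/2,12) outside
  → clear

FREE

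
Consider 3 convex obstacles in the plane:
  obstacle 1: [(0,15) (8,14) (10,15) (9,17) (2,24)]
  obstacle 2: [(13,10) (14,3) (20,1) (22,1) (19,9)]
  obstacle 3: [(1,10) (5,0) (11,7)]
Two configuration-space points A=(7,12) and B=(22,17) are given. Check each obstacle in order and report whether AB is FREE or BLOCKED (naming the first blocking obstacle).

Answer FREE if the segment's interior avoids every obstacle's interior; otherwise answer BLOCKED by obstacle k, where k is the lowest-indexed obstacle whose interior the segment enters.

FREE

Obstacle 1 [(0,15) (8,14) (10,15) (9,17) (2,24)]:
  edge (0,15)–(8,14): clear
  edge (8,14)–(10,15): clear
  edge (10,15)–(9,17): clear
  edge (9,17)–(2,24): clear
  edge (2,24)–(0,15): clear
  midpoint (29/2,29/2) outside
  → clear
Obstacle 2 [(13,10) (14,3) (20,1) (22,1) (19,9)]:
  edge (13,10)–(14,3): clear
  edge (14,3)–(20,1): clear
  edge (20,1)–(22,1): clear
  edge (22,1)–(19,9): clear
  edge (19,9)–(13,10): clear
  midpoint (29/2,29/2) outside
  → clear
Obstacle 3 [(1,10) (5,0) (11,7)]:
  edge (1,10)–(5,0): clear
  edge (5,0)–(11,7): clear
  edge (11,7)–(1,10): clear
  midpoint (29/2,29/2) outside
  → clear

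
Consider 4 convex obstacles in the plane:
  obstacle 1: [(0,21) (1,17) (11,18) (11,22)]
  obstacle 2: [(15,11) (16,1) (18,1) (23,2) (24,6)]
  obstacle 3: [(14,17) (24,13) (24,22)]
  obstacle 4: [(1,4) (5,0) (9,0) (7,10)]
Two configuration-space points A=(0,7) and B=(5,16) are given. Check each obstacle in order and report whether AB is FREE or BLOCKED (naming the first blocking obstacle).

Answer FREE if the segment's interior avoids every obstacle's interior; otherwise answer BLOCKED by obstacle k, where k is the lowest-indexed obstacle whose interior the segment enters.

FREE

Obstacle 1 [(0,21) (1,17) (11,18) (11,22)]:
  edge (0,21)–(1,17): clear
  edge (1,17)–(11,18): clear
  edge (11,18)–(11,22): clear
  edge (11,22)–(0,21): clear
  midpoint (5/2,23/2) outside
  → clear
Obstacle 2 [(15,11) (16,1) (18,1) (23,2) (24,6)]:
  edge (15,11)–(16,1): clear
  edge (16,1)–(18,1): clear
  edge (18,1)–(23,2): clear
  edge (23,2)–(24,6): clear
  edge (24,6)–(15,11): clear
  midpoint (5/2,23/2) outside
  → clear
Obstacle 3 [(14,17) (24,13) (24,22)]:
  edge (14,17)–(24,13): clear
  edge (24,13)–(24,22): clear
  edge (24,22)–(14,17): clear
  midpoint (5/2,23/2) outside
  → clear
Obstacle 4 [(1,4) (5,0) (9,0) (7,10)]:
  edge (1,4)–(5,0): clear
  edge (5,0)–(9,0): clear
  edge (9,0)–(7,10): clear
  edge (7,10)–(1,4): clear
  midpoint (5/2,23/2) outside
  → clear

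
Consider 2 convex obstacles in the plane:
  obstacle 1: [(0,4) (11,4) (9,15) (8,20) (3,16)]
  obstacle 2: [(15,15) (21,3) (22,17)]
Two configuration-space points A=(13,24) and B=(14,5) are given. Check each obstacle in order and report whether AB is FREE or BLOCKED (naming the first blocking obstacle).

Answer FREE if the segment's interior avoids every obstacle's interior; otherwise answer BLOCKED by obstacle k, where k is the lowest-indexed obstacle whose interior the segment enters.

FREE

Obstacle 1 [(0,4) (11,4) (9,15) (8,20) (3,16)]:
  edge (0,4)–(11,4): clear
  edge (11,4)–(9,15): clear
  edge (9,15)–(8,20): clear
  edge (8,20)–(3,16): clear
  edge (3,16)–(0,4): clear
  midpoint (27/2,29/2) outside
  → clear
Obstacle 2 [(15,15) (21,3) (22,17)]:
  edge (15,15)–(21,3): clear
  edge (21,3)–(22,17): clear
  edge (22,17)–(15,15): clear
  midpoint (27/2,29/2) outside
  → clear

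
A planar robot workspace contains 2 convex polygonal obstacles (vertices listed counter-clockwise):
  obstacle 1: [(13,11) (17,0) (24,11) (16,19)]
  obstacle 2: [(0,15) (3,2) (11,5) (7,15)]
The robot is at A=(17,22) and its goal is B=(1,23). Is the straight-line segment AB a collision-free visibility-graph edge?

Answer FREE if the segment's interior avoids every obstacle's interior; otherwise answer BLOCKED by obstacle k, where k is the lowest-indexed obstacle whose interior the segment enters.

FREE

Obstacle 1 [(13,11) (17,0) (24,11) (16,19)]:
  edge (13,11)–(17,0): clear
  edge (17,0)–(24,11): clear
  edge (24,11)–(16,19): clear
  edge (16,19)–(13,11): clear
  midpoint (9,45/2) outside
  → clear
Obstacle 2 [(0,15) (3,2) (11,5) (7,15)]:
  edge (0,15)–(3,2): clear
  edge (3,2)–(11,5): clear
  edge (11,5)–(7,15): clear
  edge (7,15)–(0,15): clear
  midpoint (9,45/2) outside
  → clear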